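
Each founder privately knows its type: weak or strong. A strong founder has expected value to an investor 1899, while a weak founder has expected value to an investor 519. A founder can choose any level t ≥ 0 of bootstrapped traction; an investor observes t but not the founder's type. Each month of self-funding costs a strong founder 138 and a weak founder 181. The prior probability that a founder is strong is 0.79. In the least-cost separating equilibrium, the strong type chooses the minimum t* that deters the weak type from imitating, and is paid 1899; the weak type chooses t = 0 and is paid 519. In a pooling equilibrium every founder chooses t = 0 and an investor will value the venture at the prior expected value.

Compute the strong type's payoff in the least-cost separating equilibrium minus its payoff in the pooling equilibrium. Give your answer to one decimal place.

Least-cost separating signal: t* solves 519 = 1899 − 181·t*, so t* = (1899 − 519)/181 ≈ 7.6243.
Strong type's separating payoff: 1899 − 138 × t* = 1899 − 138 × (1899 − 519)/181 = 1899 − 190440/181 ≈ 846.845.
Pooling payoff: 0.79 × 1899 + 0.21 × 519 = 1609.2.
Difference: 846.845 − 1609.2 = -762.355, i.e. -762.4 to one decimal place.
The strong type would prefer the pooling outcome.

-762.4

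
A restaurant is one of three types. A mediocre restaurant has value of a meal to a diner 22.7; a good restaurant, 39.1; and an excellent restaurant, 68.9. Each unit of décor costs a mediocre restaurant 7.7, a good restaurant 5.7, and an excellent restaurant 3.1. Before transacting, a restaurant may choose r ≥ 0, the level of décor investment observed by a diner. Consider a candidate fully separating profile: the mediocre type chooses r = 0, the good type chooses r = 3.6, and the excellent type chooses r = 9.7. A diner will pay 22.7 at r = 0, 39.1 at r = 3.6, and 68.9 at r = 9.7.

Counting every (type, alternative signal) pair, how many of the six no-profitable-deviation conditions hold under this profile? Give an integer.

5

Mediocre (own payoff 22.7): to r=3.6 gives 39.1 − 7.7×3.6 = 11.38 → no gain ✓; to r=9.7 gives 68.9 − 7.7×9.7 = -5.79 → no gain ✓.
Excellent (own payoff 68.9 − 3.1×9.7 = 38.83): to r=0 gives 22.7 → no gain ✓; to r=3.6 gives 39.1 − 3.1×3.6 = 27.94 → no gain ✓.
Good (own payoff 39.1 − 5.7×3.6 = 18.58): to r=0 gives 22.7 → profitable ✗; to r=9.7 gives 68.9 − 5.7×9.7 = 13.61 → no gain ✓.
5 of the 6 constraints hold; not an equilibrium.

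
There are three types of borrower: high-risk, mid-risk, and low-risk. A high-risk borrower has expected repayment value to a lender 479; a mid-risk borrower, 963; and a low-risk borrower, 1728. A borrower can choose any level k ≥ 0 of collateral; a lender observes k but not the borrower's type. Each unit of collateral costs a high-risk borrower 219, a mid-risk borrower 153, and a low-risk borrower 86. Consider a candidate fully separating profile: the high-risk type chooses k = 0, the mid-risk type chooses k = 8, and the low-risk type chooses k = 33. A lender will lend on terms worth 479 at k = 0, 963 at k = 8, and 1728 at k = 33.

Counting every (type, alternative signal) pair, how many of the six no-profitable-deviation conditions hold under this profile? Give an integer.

Mid-risk (own payoff 963 − 153×8 = -261): to k=0 gives 479 → profitable ✗; to k=33 gives 1728 − 153×33 = -3321 → no gain ✓.
Low-risk (own payoff 1728 − 86×33 = -1110): to k=0 gives 479 → profitable ✗; to k=8 gives 963 − 86×8 = 275 → profitable ✗.
High-risk (own payoff 479): to k=8 gives 963 − 219×8 = -789 → no gain ✓; to k=33 gives 1728 − 219×33 = -5499 → no gain ✓.
3 of the 6 constraints hold; not an equilibrium.

3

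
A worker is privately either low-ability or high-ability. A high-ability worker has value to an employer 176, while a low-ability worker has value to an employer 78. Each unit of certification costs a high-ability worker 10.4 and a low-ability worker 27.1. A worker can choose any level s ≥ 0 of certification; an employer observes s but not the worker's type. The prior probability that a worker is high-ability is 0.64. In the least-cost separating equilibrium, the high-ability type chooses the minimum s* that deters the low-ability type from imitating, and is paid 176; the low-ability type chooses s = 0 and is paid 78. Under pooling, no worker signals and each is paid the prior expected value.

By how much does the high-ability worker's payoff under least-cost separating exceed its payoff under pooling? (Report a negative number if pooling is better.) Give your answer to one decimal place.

Least-cost separating signal: s* solves 78 = 176 − 27.1·s*, so s* = (176 − 78)/27.1 ≈ 3.6162.
High-ability type's separating payoff: 176 − 10.4 × s* = 176 − 10.4 × (176 − 78)/27.1 = 176 − 1019.2/27.1 ≈ 138.391.
Pooling payoff: 0.64 × 176 + 0.36 × 78 = 140.72.
Difference: 138.391 − 140.72 = -2.329, i.e. -2.3 to one decimal place.
The high-ability type would prefer the pooling outcome.

-2.3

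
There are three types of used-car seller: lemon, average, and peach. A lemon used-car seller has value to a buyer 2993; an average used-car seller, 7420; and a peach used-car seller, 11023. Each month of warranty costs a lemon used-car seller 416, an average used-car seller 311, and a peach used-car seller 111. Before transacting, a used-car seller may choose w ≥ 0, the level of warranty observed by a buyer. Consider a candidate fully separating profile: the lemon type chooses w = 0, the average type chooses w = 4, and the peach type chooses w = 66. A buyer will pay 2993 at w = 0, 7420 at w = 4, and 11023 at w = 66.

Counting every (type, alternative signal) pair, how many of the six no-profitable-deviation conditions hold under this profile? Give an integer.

4

Lemon (own payoff 2993): to w=4 gives 7420 − 416×4 = 5756 → profitable ✗; to w=66 gives 11023 − 416×66 = -16433 → no gain ✓.
Average (own payoff 7420 − 311×4 = 6176): to w=0 gives 2993 → no gain ✓; to w=66 gives 11023 − 311×66 = -9503 → no gain ✓.
Peach (own payoff 11023 − 111×66 = 3697): to w=0 gives 2993 → no gain ✓; to w=4 gives 7420 − 111×4 = 6976 → profitable ✗.
4 of the 6 constraints hold; not an equilibrium.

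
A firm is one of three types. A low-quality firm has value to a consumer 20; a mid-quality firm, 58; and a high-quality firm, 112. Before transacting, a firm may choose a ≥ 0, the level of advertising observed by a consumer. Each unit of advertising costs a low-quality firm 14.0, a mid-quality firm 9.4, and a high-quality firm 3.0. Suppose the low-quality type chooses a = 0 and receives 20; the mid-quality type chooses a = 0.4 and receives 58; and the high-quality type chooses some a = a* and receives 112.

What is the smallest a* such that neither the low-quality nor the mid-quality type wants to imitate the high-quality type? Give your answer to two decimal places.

6.57

Mid-quality type (on-path payoff 58 − 9.4×0.4 = 54.24) won't mimic when 54.24 ≥ 112 − 9.4·a*, i.e. a* ≥ 6.14.
Low-quality type (on-path payoff 20) won't mimic when 20 ≥ 112 − 14.0·a*, i.e. a* ≥ 6.57.
Both must hold, so a* = max(6.57, 6.14) = 6.57. The low-quality type's constraint binds.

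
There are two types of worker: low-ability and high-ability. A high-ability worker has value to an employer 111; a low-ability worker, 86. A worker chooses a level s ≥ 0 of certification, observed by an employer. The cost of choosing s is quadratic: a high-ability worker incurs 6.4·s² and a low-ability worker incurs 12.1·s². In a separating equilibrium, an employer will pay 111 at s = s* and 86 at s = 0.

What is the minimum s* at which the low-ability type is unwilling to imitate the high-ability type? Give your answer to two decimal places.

The low-ability type at s = 0 receives 86; imitating at s* yields 111 − 12.1·s*².
Indifference: 86 = 111 − 12.1·s*², so s*² = (111 − 86) / 12.1 ≈ 2.0661.
s* = √2.0661 ≈ 1.44.

1.44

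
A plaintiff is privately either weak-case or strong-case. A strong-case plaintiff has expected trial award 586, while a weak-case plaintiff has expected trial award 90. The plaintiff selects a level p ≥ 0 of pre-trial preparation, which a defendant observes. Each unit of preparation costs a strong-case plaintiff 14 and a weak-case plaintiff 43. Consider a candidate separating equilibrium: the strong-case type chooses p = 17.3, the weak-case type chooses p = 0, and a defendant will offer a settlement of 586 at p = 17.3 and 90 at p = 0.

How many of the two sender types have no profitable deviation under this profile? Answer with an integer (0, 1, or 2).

2

Strong-case type: signal → 586 − 14 × 17.3 = 343.8; deviate to 0 → 90. IC holds (343.8 ≥ 90).
Weak-case type: stay at 0 → 90; mimic → 586 − 43 × 17.3 = -157.9. IC holds (90 ≥ -157.9).
2 of 2 constraints hold, so this is a separating equilibrium.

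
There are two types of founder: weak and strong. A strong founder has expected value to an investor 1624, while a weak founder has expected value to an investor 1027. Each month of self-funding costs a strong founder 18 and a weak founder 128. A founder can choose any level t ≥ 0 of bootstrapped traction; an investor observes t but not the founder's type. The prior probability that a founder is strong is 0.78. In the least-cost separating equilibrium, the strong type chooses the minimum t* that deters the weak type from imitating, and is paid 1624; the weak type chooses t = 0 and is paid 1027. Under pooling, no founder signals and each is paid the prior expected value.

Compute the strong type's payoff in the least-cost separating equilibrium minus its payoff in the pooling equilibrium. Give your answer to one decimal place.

47.4

Least-cost separating signal: t* solves 1027 = 1624 − 128·t*, so t* = (1624 − 1027)/128 ≈ 4.6641.
Strong type's separating payoff: 1624 − 18 × t* = 1624 − 18 × (1624 − 1027)/128 = 1624 − 10746/128 ≈ 1540.047.
Pooling payoff: 0.78 × 1624 + 0.22 × 1027 = 1492.66.
Difference: 1540.047 − 1492.66 = 47.387, i.e. 47.4 to one decimal place.
The strong type prefers to separate.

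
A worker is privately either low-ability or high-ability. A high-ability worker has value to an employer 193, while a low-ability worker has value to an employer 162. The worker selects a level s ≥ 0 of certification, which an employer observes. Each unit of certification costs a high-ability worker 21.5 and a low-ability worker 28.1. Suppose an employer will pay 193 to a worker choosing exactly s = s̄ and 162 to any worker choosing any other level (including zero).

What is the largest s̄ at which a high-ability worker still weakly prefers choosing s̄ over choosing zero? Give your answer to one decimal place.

Choosing s̄ yields the high-ability type 193 − 21.5·s̄; choosing zero yields 162.
The high-ability type is indifferent at 193 − 21.5·s̄ = 162, i.e. s̄ = (193 − 162) / 21.5 ≈ 1.4.
For any s̄ above 1.4 the high-ability type would rather pool at zero, so separation collapses.

1.4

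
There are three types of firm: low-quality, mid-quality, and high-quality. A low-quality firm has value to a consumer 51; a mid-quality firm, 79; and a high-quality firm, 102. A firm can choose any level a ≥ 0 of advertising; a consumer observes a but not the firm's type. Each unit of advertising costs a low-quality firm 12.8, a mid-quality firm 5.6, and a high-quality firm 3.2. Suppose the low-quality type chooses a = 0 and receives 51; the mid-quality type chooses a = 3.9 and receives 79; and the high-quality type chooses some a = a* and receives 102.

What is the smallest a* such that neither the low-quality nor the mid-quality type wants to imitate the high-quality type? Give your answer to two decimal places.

Mid-quality type (on-path payoff 79 − 5.6×3.9 = 57.16) won't mimic when 57.16 ≥ 102 − 5.6·a*, i.e. a* ≥ 8.01.
Low-quality type (on-path payoff 51) won't mimic when 51 ≥ 102 − 12.8·a*, i.e. a* ≥ 3.98.
Both must hold, so a* = max(3.98, 8.01) = 8.01. The mid-quality type's constraint binds.

8.01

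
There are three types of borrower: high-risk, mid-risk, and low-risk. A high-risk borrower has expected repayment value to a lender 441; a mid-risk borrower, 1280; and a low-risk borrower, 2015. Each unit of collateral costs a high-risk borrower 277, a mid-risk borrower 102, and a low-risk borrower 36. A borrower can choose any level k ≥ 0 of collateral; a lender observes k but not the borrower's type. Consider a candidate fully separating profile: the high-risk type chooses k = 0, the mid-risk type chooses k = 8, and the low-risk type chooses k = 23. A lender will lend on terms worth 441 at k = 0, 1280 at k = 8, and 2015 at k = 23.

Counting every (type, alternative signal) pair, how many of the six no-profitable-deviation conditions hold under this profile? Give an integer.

6

High-risk (own payoff 441): to k=8 gives 1280 − 277×8 = -936 → no gain ✓; to k=23 gives 2015 − 277×23 = -4356 → no gain ✓.
Low-risk (own payoff 2015 − 36×23 = 1187): to k=0 gives 441 → no gain ✓; to k=8 gives 1280 − 36×8 = 992 → no gain ✓.
Mid-risk (own payoff 1280 − 102×8 = 464): to k=0 gives 441 → no gain ✓; to k=23 gives 2015 − 102×23 = -331 → no gain ✓.
6 of the 6 constraints hold; this profile is a separating equilibrium.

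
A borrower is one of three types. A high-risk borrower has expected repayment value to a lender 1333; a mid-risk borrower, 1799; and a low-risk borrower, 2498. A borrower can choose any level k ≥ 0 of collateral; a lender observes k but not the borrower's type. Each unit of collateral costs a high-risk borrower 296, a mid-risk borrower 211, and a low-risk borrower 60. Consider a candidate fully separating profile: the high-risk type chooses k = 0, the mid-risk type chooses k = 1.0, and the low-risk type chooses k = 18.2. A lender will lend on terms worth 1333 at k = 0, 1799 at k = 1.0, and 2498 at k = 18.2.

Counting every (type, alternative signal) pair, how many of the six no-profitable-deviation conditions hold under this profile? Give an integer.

4

Mid-risk (own payoff 1799 − 211×1.0 = 1588): to k=0 gives 1333 → no gain ✓; to k=18.2 gives 2498 − 211×18.2 = -1342.2 → no gain ✓.
High-risk (own payoff 1333): to k=1.0 gives 1799 − 296×1.0 = 1503 → profitable ✗; to k=18.2 gives 2498 − 296×18.2 = -2889.2 → no gain ✓.
Low-risk (own payoff 2498 − 60×18.2 = 1406): to k=0 gives 1333 → no gain ✓; to k=1.0 gives 1799 − 60×1.0 = 1739 → profitable ✗.
4 of the 6 constraints hold; not an equilibrium.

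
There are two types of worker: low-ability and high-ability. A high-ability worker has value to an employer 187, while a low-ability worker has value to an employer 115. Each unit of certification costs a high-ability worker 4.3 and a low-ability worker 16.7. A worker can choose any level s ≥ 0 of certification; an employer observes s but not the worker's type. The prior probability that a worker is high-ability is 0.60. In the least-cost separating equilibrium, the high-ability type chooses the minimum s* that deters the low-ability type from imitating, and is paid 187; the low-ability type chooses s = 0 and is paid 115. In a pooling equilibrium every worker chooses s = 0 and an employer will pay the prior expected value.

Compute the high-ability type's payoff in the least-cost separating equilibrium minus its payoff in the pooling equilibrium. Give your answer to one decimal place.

10.3

Least-cost separating signal: s* solves 115 = 187 − 16.7·s*, so s* = (187 − 115)/16.7 ≈ 4.3114.
High-ability type's separating payoff: 187 − 4.3 × s* = 187 − 4.3 × (187 − 115)/16.7 = 187 − 309.6/16.7 ≈ 168.461.
Pooling payoff: 0.60 × 187 + 0.40 × 115 = 158.2.
Difference: 168.461 − 158.2 = 10.261, i.e. 10.3 to one decimal place.
The high-ability type prefers to separate.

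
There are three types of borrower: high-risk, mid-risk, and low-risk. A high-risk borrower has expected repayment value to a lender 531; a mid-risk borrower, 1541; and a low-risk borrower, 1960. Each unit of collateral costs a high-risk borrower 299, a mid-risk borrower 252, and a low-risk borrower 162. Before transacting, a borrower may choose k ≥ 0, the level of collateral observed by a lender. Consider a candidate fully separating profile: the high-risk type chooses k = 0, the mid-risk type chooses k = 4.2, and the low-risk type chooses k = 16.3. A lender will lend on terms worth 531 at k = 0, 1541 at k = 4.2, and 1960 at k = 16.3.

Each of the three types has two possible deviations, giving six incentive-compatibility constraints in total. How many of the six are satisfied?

3

Mid-risk (own payoff 1541 − 252×4.2 = 482.6): to k=0 gives 531 → profitable ✗; to k=16.3 gives 1960 − 252×16.3 = -2147.6 → no gain ✓.
High-risk (own payoff 531): to k=4.2 gives 1541 − 299×4.2 = 285.2 → no gain ✓; to k=16.3 gives 1960 − 299×16.3 = -2913.7 → no gain ✓.
Low-risk (own payoff 1960 − 162×16.3 = -680.6): to k=0 gives 531 → profitable ✗; to k=4.2 gives 1541 − 162×4.2 = 860.6 → profitable ✗.
3 of the 6 constraints hold; not an equilibrium.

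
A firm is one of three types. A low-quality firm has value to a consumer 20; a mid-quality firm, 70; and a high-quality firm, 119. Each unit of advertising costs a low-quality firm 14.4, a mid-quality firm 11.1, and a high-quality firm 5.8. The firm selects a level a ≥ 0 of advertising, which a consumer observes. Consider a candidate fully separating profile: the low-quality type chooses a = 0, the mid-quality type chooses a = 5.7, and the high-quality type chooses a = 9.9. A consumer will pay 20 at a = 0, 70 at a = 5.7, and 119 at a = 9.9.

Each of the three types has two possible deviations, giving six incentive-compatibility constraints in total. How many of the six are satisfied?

Low-quality (own payoff 20): to a=5.7 gives 70 − 14.4×5.7 = -12.08 → no gain ✓; to a=9.9 gives 119 − 14.4×9.9 = -23.56 → no gain ✓.
Mid-quality (own payoff 70 − 11.1×5.7 = 6.73): to a=0 gives 20 → profitable ✗; to a=9.9 gives 119 − 11.1×9.9 = 9.11 → profitable ✗.
High-quality (own payoff 119 − 5.8×9.9 = 61.58): to a=0 gives 20 → no gain ✓; to a=5.7 gives 70 − 5.8×5.7 = 36.94 → no gain ✓.
4 of the 6 constraints hold; not an equilibrium.

4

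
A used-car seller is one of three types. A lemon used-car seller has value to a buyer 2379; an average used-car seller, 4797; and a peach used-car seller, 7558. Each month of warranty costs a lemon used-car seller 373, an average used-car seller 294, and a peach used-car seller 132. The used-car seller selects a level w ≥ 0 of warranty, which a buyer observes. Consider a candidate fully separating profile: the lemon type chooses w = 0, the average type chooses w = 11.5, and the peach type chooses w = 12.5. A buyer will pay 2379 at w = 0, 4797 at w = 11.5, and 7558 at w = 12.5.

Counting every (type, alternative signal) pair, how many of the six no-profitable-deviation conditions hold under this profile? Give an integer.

Peach (own payoff 7558 − 132×12.5 = 5908): to w=0 gives 2379 → no gain ✓; to w=11.5 gives 4797 − 132×11.5 = 3279 → no gain ✓.
Average (own payoff 4797 − 294×11.5 = 1416): to w=0 gives 2379 → profitable ✗; to w=12.5 gives 7558 − 294×12.5 = 3883 → profitable ✗.
Lemon (own payoff 2379): to w=11.5 gives 4797 − 373×11.5 = 507.5 → no gain ✓; to w=12.5 gives 7558 − 373×12.5 = 2895.5 → profitable ✗.
3 of the 6 constraints hold; not an equilibrium.

3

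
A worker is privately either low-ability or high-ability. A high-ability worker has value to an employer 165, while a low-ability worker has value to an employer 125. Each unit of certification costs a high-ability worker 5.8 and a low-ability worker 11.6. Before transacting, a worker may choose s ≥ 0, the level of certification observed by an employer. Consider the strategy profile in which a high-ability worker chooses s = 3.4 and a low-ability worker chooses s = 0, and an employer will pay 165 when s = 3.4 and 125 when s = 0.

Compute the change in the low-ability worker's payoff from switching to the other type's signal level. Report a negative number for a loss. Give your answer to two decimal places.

Playing s = 0 the low-ability worker receives 125.
Deviating to s = 3.4 brings payment 165 at cost 11.6 × 3.4 = 39.44, netting 125.56.
Gain from deviating: 125.56 − 125 = 0.56.
The gain is positive, so the low-ability type's incentive-compatibility constraint is violated — this profile is not a separating equilibrium.

0.56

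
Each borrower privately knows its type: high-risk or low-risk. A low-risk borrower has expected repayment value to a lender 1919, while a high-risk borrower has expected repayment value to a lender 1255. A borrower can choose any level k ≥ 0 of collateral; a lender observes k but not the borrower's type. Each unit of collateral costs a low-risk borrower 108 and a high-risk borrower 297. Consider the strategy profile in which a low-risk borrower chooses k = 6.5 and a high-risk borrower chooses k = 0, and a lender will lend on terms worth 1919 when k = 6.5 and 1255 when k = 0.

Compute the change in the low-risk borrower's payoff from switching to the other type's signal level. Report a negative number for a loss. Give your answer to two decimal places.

Playing k = 6.5 the low-risk borrower receives 1919 − 108 × 6.5 = 1217.
Deviating to k = 0 yields 1255 instead.
Gain from deviating: 1255 − 1217 = 38.00.
The gain is positive, so the low-risk type's incentive-compatibility constraint is violated — this profile is not a separating equilibrium.

38.00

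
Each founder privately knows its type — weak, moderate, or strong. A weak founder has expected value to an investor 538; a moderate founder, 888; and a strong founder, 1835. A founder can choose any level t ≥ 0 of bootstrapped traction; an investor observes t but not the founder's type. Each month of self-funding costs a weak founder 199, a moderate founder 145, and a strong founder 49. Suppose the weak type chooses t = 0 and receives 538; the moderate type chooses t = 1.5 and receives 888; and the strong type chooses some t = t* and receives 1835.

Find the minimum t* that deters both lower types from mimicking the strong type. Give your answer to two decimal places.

Moderate type (on-path payoff 888 − 145×1.5 = 670.5) won't mimic when 670.5 ≥ 1835 − 145·t*, i.e. t* ≥ 8.03.
Weak type (on-path payoff 538) won't mimic when 538 ≥ 1835 − 199·t*, i.e. t* ≥ 6.52.
Both must hold, so t* = max(6.52, 8.03) = 8.03. The moderate type's constraint binds.

8.03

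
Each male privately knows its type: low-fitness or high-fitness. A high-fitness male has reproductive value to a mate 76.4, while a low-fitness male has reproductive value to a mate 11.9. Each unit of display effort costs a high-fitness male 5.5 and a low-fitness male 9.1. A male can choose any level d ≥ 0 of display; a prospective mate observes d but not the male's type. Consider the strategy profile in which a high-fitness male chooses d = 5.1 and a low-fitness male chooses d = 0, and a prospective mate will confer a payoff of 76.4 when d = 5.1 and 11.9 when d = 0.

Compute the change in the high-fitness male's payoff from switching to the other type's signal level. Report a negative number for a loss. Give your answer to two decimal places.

Playing d = 5.1 the high-fitness male receives 76.4 − 5.5 × 5.1 = 48.35.
Deviating to d = 0 yields 11.9 instead.
Gain from deviating: 11.9 − 48.35 = -36.45.
The gain is negative, so the high-fitness type's incentive-compatibility constraint is satisfied.

-36.45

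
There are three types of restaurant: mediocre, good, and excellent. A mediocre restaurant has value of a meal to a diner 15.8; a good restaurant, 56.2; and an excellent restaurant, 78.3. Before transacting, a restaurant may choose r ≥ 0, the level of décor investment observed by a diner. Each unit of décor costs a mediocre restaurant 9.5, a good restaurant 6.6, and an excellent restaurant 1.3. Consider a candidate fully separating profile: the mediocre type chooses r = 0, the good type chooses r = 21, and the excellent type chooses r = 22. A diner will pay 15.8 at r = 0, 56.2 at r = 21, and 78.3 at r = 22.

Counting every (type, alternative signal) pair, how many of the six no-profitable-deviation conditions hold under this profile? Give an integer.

4

Mediocre (own payoff 15.8): to r=21 gives 56.2 − 9.5×21 = -143.3 → no gain ✓; to r=22 gives 78.3 − 9.5×22 = -130.7 → no gain ✓.
Excellent (own payoff 78.3 − 1.3×22 = 49.7): to r=0 gives 15.8 → no gain ✓; to r=21 gives 56.2 − 1.3×21 = 28.9 → no gain ✓.
Good (own payoff 56.2 − 6.6×21 = -82.4): to r=0 gives 15.8 → profitable ✗; to r=22 gives 78.3 − 6.6×22 = -66.9 → profitable ✗.
4 of the 6 constraints hold; not an equilibrium.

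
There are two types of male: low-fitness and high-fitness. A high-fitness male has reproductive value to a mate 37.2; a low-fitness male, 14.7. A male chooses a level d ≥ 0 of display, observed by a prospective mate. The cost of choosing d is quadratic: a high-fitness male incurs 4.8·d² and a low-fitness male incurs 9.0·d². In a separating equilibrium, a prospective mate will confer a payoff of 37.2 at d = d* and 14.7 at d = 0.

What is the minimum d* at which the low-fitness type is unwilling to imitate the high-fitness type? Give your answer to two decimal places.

1.58

The low-fitness type at d = 0 receives 14.7; imitating at d* yields 37.2 − 9.0·d*².
Indifference: 14.7 = 37.2 − 9.0·d*², so d*² = (37.2 − 14.7) / 9.0 = 2.5.
d* = √2.5 ≈ 1.58.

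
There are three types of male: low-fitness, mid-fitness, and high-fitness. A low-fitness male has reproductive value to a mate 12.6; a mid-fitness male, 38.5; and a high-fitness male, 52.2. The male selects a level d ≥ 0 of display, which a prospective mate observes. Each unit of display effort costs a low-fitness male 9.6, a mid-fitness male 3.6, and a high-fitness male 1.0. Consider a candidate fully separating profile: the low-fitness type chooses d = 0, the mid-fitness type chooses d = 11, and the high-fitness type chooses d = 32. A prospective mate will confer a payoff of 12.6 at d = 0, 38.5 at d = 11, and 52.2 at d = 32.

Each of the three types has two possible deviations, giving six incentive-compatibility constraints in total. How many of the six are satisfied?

4

Mid-fitness (own payoff 38.5 − 3.6×11 = -1.1): to d=0 gives 12.6 → profitable ✗; to d=32 gives 52.2 − 3.6×32 = -63 → no gain ✓.
Low-fitness (own payoff 12.6): to d=11 gives 38.5 − 9.6×11 = -67.1 → no gain ✓; to d=32 gives 52.2 − 9.6×32 = -255 → no gain ✓.
High-fitness (own payoff 52.2 − 1.0×32 = 20.2): to d=0 gives 12.6 → no gain ✓; to d=11 gives 38.5 − 1.0×11 = 27.5 → profitable ✗.
4 of the 6 constraints hold; not an equilibrium.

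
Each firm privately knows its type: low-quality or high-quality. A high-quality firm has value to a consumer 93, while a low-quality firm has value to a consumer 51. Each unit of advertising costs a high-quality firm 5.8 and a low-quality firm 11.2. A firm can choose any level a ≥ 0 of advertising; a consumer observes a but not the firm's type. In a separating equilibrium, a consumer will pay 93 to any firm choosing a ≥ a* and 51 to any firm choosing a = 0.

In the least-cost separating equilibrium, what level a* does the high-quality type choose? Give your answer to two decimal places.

3.75

A low-quality firm choosing a = 0 receives 51.
Imitating at a* instead would pay 93 at cost 11.2·a*, netting 93 − 11.2·a*.
Indifference: 51 = 93 − 11.2·a*, so a* = (93 − 51) / 11.2 = 3.75.
At a* the low-quality type's incentive constraint just binds; the high-quality type strictly prefers a* since its per-unit cost is lower.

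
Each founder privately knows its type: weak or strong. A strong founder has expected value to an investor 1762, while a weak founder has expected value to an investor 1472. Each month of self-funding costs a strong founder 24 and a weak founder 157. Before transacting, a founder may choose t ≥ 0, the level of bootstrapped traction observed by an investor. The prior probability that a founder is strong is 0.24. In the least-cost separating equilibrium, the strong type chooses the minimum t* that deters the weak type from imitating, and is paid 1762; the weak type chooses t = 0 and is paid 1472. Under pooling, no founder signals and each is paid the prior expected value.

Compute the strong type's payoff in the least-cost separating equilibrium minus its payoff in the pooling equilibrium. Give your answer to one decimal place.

Least-cost separating signal: t* solves 1472 = 1762 − 157·t*, so t* = (1762 − 1472)/157 ≈ 1.8471.
Strong type's separating payoff: 1762 − 24 × t* = 1762 − 24 × (1762 − 1472)/157 = 1762 − 6960/157 ≈ 1717.669.
Pooling payoff: 0.24 × 1762 + 0.76 × 1472 = 1541.6.
Difference: 1717.669 − 1541.6 = 176.069, i.e. 176.1 to one decimal place.
The strong type prefers to separate.

176.1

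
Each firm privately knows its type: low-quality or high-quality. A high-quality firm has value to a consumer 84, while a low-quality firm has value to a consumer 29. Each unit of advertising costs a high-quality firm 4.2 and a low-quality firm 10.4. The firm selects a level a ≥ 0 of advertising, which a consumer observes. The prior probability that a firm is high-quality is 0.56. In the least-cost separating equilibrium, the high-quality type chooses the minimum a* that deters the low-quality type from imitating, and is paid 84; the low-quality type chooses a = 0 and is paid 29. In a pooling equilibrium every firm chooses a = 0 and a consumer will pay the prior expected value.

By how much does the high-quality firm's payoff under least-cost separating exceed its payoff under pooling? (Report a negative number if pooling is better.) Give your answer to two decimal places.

1.99

Least-cost separating signal: a* solves 29 = 84 − 10.4·a*, so a* = (84 − 29)/10.4 ≈ 5.2885.
High-quality type's separating payoff: 84 − 4.2 × a* = 84 − 4.2 × (84 − 29)/10.4 = 84 − 231/10.4 ≈ 61.7885.
Pooling payoff: 0.56 × 84 + 0.44 × 29 = 59.8.
Difference: 61.7885 − 59.8 = 1.9885, i.e. 1.99 to two decimal places.
The high-quality type prefers to separate.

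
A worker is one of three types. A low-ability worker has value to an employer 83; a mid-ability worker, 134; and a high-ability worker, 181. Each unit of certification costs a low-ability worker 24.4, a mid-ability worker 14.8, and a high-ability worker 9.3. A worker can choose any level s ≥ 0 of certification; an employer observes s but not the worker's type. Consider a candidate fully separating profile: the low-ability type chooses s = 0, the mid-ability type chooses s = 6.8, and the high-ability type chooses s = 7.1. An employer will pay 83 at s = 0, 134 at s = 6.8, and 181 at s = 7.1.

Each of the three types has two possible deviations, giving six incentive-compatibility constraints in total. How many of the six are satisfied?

Low-ability (own payoff 83): to s=6.8 gives 134 − 24.4×6.8 = -31.92 → no gain ✓; to s=7.1 gives 181 − 24.4×7.1 = 7.76 → no gain ✓.
Mid-ability (own payoff 134 − 14.8×6.8 = 33.36): to s=0 gives 83 → profitable ✗; to s=7.1 gives 181 − 14.8×7.1 = 75.92 → profitable ✗.
High-ability (own payoff 181 − 9.3×7.1 = 114.97): to s=0 gives 83 → no gain ✓; to s=6.8 gives 134 − 9.3×6.8 = 70.76 → no gain ✓.
4 of the 6 constraints hold; not an equilibrium.

4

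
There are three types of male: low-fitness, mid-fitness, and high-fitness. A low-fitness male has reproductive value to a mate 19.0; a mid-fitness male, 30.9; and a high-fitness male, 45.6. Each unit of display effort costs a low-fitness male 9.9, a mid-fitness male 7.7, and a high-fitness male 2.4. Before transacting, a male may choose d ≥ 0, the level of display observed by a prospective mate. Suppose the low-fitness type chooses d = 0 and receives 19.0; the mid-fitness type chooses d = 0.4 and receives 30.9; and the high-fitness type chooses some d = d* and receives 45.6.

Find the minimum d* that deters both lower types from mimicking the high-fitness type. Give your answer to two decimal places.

2.69

Mid-fitness type (on-path payoff 30.9 − 7.7×0.4 = 27.82) won't mimic when 27.82 ≥ 45.6 − 7.7·d*, i.e. d* ≥ 2.31.
Low-fitness type (on-path payoff 19.0) won't mimic when 19.0 ≥ 45.6 − 9.9·d*, i.e. d* ≥ 2.69.
Both must hold, so d* = max(2.69, 2.31) = 2.69. The low-fitness type's constraint binds.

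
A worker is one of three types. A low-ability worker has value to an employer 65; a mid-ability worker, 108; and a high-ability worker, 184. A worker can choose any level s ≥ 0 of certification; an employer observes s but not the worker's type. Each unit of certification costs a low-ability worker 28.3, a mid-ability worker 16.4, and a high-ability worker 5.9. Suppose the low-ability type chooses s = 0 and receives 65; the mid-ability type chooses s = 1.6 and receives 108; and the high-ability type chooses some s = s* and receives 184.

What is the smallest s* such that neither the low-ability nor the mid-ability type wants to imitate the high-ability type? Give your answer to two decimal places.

Mid-ability type (on-path payoff 108 − 16.4×1.6 = 81.76) won't mimic when 81.76 ≥ 184 − 16.4·s*, i.e. s* ≥ 6.23.
Low-ability type (on-path payoff 65) won't mimic when 65 ≥ 184 − 28.3·s*, i.e. s* ≥ 4.20.
Both must hold, so s* = max(4.20, 6.23) = 6.23. The mid-ability type's constraint binds.

6.23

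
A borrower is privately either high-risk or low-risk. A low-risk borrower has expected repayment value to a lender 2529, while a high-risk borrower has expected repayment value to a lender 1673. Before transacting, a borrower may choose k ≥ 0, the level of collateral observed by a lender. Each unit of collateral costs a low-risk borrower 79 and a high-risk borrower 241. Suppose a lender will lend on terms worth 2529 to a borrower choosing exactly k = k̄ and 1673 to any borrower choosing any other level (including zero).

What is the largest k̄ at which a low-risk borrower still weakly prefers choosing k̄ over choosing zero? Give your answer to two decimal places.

10.84

Choosing k̄ yields the low-risk type 2529 − 79·k̄; choosing zero yields 1673.
The low-risk type is indifferent at 2529 − 79·k̄ = 1673, i.e. k̄ = (2529 − 1673) / 79 ≈ 10.84.
For any k̄ above 10.84 the low-risk type would rather pool at zero, so separation collapses.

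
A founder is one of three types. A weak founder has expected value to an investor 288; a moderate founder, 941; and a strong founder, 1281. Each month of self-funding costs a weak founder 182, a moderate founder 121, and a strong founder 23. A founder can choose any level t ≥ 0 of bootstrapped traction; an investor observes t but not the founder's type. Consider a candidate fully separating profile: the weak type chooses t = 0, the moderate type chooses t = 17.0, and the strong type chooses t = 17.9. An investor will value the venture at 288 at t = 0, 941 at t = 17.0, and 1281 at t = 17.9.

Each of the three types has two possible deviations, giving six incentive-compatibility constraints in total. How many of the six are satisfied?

Weak (own payoff 288): to t=17.0 gives 941 − 182×17.0 = -2153 → no gain ✓; to t=17.9 gives 1281 − 182×17.9 = -1976.8 → no gain ✓.
Strong (own payoff 1281 − 23×17.9 = 869.3): to t=0 gives 288 → no gain ✓; to t=17.0 gives 941 − 23×17.0 = 550 → no gain ✓.
Moderate (own payoff 941 − 121×17.0 = -1116): to t=0 gives 288 → profitable ✗; to t=17.9 gives 1281 − 121×17.9 = -884.9 → profitable ✗.
4 of the 6 constraints hold; not an equilibrium.

4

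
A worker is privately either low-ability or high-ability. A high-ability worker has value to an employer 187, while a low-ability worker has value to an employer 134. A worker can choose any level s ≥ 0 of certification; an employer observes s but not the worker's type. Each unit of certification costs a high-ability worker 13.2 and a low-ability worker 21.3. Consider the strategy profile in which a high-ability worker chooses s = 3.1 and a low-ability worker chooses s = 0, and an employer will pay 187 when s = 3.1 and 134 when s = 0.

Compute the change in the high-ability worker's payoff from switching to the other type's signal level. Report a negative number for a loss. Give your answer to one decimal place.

Playing s = 3.1 the high-ability worker receives 187 − 13.2 × 3.1 = 146.08.
Deviating to s = 0 yields 134 instead.
Gain from deviating: 134 − 146.08 = -12.08, i.e. -12.1 to one decimal place.
The gain is negative, so the high-ability type's incentive-compatibility constraint is satisfied.

-12.1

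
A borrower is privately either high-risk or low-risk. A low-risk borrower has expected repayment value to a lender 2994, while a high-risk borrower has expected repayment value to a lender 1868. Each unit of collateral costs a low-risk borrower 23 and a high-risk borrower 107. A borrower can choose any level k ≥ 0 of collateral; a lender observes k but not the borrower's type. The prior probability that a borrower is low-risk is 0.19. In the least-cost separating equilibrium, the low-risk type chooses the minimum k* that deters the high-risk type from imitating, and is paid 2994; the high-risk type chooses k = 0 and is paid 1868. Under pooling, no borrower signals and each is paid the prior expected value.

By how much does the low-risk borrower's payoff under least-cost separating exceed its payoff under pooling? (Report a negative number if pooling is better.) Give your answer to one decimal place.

670.0

Least-cost separating signal: k* solves 1868 = 2994 − 107·k*, so k* = (2994 − 1868)/107 ≈ 10.5234.
Low-risk type's separating payoff: 2994 − 23 × k* = 2994 − 23 × (2994 − 1868)/107 = 2994 − 25898/107 ≈ 2751.963.
Pooling payoff: 0.19 × 2994 + 0.81 × 1868 = 2081.94.
Difference: 2751.963 − 2081.94 = 670.023, i.e. 670.0 to one decimal place.
The low-risk type prefers to separate.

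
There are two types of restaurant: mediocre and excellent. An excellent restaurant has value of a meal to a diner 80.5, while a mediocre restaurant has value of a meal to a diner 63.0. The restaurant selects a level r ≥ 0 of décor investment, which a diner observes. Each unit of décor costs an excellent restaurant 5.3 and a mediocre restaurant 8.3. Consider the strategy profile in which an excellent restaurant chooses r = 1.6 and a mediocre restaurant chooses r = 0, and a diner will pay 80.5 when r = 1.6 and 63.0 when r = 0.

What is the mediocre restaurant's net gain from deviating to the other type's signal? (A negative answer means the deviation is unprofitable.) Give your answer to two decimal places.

4.22

Playing r = 0 the mediocre restaurant receives 63.0.
Deviating to r = 1.6 brings payment 80.5 at cost 8.3 × 1.6 = 13.28, netting 67.22.
Gain from deviating: 67.22 − 63.0 = 4.22.
The gain is positive, so the mediocre type's incentive-compatibility constraint is violated — this profile is not a separating equilibrium.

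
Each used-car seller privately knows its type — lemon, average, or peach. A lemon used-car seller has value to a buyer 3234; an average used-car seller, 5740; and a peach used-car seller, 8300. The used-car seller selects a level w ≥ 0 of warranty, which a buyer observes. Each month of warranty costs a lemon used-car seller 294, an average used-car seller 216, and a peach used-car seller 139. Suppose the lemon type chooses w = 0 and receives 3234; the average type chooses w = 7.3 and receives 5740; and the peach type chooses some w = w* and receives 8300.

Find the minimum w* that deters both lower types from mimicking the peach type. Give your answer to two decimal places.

Lemon type (on-path payoff 3234) won't mimic when 3234 ≥ 8300 − 294·w*, i.e. w* ≥ 17.23.
Average type (on-path payoff 5740 − 216×7.3 = 4163.2) won't mimic when 4163.2 ≥ 8300 − 216·w*, i.e. w* ≥ 19.15.
Both must hold, so w* = max(17.23, 19.15) = 19.15. The average type's constraint binds.

19.15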